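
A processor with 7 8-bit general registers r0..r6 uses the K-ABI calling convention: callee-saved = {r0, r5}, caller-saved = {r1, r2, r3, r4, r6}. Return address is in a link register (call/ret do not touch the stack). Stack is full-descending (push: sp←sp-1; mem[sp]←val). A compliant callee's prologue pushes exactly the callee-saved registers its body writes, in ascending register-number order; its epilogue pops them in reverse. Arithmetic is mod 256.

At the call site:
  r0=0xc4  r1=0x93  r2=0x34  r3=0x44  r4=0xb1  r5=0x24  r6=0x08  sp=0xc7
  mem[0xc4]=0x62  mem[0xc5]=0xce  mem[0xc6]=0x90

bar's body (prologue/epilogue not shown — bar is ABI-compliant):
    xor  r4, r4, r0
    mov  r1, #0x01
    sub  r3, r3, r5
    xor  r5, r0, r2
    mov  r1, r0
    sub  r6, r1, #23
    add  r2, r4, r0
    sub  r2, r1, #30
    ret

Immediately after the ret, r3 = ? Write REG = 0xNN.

REG = 0x20

prologue: push r5 -> mem[0xc6]=0x24, sp=0xc6
body[0] xor  r4, r4, r0 -> r4=0x75
body[1] mov  r1, #0x01 -> r1=0x01
body[2] sub  r3, r3, r5 -> r3=0x20
body[3] xor  r5, r0, r2 -> r5=0xf0
body[4] mov  r1, r0 -> r1=0xc4
body[5] sub  r6, r1, #23 -> r6=0xad
body[6] add  r2, r4, r0 -> r2=0x39
body[7] sub  r2, r1, #30 -> r2=0xa6
epilogue: pop r5=0x24, sp=0xc7
r3 is caller-saved -> body value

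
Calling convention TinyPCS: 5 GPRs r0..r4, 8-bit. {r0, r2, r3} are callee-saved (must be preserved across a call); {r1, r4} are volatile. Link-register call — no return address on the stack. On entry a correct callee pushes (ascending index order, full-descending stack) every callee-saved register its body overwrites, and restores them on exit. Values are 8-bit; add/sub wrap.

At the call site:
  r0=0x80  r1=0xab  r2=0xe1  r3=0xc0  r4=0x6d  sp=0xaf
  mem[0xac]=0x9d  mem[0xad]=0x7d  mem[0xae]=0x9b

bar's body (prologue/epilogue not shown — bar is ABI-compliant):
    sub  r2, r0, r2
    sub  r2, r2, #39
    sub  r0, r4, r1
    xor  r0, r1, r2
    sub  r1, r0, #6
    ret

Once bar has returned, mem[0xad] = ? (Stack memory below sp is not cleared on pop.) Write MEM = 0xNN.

prologue: push r0 -> mem[0xae]=0x80, sp=0xae
prologue: push r2 -> mem[0xad]=0xe1, sp=0xad
body[0] sub  r2, r0, r2 -> r2=0x9f
body[1] sub  r2, r2, #39 -> r2=0x78
body[2] sub  r0, r4, r1 -> r0=0xc2
body[3] xor  r0, r1, r2 -> r0=0xd3
body[4] sub  r1, r0, #6 -> r1=0xcd
epilogue: pop r2=0xe1, sp=0xae
epilogue: pop r0=0x80, sp=0xaf
prologue pushed ['r0', 'r2'] at ['0xae', '0xad']

MEM = 0xe1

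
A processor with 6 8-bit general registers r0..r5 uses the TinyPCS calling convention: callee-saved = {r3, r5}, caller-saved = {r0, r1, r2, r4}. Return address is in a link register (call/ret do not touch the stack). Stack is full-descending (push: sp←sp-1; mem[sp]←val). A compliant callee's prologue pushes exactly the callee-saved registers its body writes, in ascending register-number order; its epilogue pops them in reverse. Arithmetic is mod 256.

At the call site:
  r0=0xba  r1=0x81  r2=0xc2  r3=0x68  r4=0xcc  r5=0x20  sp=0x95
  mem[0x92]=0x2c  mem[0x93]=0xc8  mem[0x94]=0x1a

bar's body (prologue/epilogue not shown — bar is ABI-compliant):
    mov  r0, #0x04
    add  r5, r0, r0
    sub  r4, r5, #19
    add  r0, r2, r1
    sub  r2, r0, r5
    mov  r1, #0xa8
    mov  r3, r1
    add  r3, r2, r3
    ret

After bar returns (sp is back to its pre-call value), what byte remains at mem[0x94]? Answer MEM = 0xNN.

prologue: push r3 -> mem[0x94]=0x68, sp=0x94
prologue: push r5 -> mem[0x93]=0x20, sp=0x93
body[0] mov  r0, #0x04 -> r0=0x04
body[1] add  r5, r0, r0 -> r5=0x08
body[2] sub  r4, r5, #19 -> r4=0xf5
body[3] add  r0, r2, r1 -> r0=0x43
body[4] sub  r2, r0, r5 -> r2=0x3b
body[5] mov  r1, #0xa8 -> r1=0xa8
body[6] mov  r3, r1 -> r3=0xa8
body[7] add  r3, r2, r3 -> r3=0xe3
epilogue: pop r5=0x20, sp=0x94
epilogue: pop r3=0x68, sp=0x95
prologue pushed ['r3', 'r5'] at ['0x94', '0x93']

MEM = 0x68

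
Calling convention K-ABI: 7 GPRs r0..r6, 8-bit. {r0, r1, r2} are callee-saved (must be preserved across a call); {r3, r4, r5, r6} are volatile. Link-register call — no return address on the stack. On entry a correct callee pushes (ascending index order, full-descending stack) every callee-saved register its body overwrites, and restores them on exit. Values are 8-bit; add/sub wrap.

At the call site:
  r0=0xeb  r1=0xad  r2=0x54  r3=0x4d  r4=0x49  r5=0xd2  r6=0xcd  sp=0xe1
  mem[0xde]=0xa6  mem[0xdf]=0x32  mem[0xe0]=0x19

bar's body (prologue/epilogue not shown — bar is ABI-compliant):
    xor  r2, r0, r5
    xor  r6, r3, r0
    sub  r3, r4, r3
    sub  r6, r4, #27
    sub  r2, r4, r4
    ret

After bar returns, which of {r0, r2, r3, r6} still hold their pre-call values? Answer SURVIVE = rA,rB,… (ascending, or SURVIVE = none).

SURVIVE = r0,r2

prologue: push r2 -> mem[0xe0]=0x54, sp=0xe0
body[0] xor  r2, r0, r5 -> r2=0x39
body[1] xor  r6, r3, r0 -> r6=0xa6
body[2] sub  r3, r4, r3 -> r3=0xfc
body[3] sub  r6, r4, #27 -> r6=0x2e
body[4] sub  r2, r4, r4 -> r2=0x00
epilogue: pop r2=0x54, sp=0xe1
r0: callee-saved, written=False
r2: callee-saved, written=True
r3: caller-saved, written=True
r6: caller-saved, written=True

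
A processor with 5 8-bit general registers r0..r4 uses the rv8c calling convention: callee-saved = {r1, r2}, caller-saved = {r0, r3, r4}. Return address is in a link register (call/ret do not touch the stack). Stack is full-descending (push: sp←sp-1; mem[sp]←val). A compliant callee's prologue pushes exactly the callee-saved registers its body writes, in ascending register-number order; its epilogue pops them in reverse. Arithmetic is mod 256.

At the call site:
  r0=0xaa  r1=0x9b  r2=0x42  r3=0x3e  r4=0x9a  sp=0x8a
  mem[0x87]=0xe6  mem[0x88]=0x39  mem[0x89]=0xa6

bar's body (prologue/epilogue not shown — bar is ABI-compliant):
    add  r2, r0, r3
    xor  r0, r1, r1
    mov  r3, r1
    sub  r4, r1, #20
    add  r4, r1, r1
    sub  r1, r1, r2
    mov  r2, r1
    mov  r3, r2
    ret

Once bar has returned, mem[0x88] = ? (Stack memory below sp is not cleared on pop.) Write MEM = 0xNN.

prologue: push r1 → mem[0x89]=0x9b, sp=0x89
prologue: push r2 → mem[0x88]=0x42, sp=0x88
body[0] add  r2, r0, r3 → r2=0xe8
body[1] xor  r0, r1, r1 → r0=0x00
body[2] mov  r3, r1 → r3=0x9b
body[3] sub  r4, r1, #20 → r4=0x87
body[4] add  r4, r1, r1 → r4=0x36
body[5] sub  r1, r1, r2 → r1=0xb3
body[6] mov  r2, r1 → r2=0xb3
body[7] mov  r3, r2 → r3=0xb3
epilogue: pop r2=0x42, sp=0x89
epilogue: pop r1=0x9b, sp=0x8a
prologue pushed ['r1', 'r2'] at ['0x89', '0x88']

MEM = 0x42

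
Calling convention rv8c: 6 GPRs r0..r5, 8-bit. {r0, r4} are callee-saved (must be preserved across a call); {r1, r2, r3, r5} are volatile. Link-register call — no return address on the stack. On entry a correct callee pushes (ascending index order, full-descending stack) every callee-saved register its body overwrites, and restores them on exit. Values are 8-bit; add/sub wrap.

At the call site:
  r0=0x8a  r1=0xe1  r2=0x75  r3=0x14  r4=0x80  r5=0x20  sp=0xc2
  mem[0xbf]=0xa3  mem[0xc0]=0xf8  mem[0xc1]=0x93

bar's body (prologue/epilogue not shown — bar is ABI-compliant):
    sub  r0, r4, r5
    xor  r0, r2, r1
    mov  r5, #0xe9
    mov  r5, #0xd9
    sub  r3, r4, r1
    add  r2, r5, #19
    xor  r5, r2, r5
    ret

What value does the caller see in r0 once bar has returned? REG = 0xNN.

prologue: push r0 -> mem[0xc1]=0x8a, sp=0xc1
body[0] sub  r0, r4, r5 -> r0=0x60
body[1] xor  r0, r2, r1 -> r0=0x94
body[2] mov  r5, #0xe9 -> r5=0xe9
body[3] mov  r5, #0xd9 -> r5=0xd9
body[4] sub  r3, r4, r1 -> r3=0x9f
body[5] add  r2, r5, #19 -> r2=0xec
body[6] xor  r5, r2, r5 -> r5=0x35
epilogue: pop r0=0x8a, sp=0xc2
r0 is callee-saved -> restored

REG = 0x8a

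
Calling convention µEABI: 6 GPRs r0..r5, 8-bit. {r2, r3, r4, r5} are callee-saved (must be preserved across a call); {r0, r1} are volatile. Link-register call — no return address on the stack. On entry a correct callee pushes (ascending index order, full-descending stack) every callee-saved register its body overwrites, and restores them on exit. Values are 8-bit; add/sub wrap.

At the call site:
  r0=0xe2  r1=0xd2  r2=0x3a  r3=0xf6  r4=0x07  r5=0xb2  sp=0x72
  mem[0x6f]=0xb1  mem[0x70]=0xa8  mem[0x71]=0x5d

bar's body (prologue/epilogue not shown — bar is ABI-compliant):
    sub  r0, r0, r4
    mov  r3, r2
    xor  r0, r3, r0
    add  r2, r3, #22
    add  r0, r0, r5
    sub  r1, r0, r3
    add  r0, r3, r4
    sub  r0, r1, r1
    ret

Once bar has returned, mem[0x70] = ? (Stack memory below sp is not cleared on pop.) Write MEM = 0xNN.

prologue: push r2 → mem[0x71]=0x3a, sp=0x71
prologue: push r3 → mem[0x70]=0xf6, sp=0x70
body[0] sub  r0, r0, r4 → r0=0xdb
body[1] mov  r3, r2 → r3=0x3a
body[2] xor  r0, r3, r0 → r0=0xe1
body[3] add  r2, r3, #22 → r2=0x50
body[4] add  r0, r0, r5 → r0=0x93
body[5] sub  r1, r0, r3 → r1=0x59
body[6] add  r0, r3, r4 → r0=0x41
body[7] sub  r0, r1, r1 → r0=0x00
epilogue: pop r3=0xf6, sp=0x71
epilogue: pop r2=0x3a, sp=0x72
prologue pushed ['r2', 'r3'] at ['0x71', '0x70']

MEM = 0xf6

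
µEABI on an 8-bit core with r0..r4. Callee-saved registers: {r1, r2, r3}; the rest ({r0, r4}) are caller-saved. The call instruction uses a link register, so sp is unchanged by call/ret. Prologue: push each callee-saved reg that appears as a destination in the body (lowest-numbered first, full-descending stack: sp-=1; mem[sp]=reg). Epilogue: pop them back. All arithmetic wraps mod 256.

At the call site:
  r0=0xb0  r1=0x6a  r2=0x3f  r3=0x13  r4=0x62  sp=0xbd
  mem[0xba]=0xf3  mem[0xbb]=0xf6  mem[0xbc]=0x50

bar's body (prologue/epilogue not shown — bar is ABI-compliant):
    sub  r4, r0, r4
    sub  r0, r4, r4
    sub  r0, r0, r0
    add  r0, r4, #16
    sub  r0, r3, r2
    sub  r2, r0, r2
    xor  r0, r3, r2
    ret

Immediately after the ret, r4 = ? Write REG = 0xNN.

REG = 0x4e

prologue: push r2 -> mem[0xbc]=0x3f, sp=0xbc
body[0] sub  r4, r0, r4 -> r4=0x4e
body[1] sub  r0, r4, r4 -> r0=0x00
body[2] sub  r0, r0, r0 -> r0=0x00
body[3] add  r0, r4, #16 -> r0=0x5e
body[4] sub  r0, r3, r2 -> r0=0xd4
body[5] sub  r2, r0, r2 -> r2=0x95
body[6] xor  r0, r3, r2 -> r0=0x86
epilogue: pop r2=0x3f, sp=0xbd
r4 is caller-saved -> body value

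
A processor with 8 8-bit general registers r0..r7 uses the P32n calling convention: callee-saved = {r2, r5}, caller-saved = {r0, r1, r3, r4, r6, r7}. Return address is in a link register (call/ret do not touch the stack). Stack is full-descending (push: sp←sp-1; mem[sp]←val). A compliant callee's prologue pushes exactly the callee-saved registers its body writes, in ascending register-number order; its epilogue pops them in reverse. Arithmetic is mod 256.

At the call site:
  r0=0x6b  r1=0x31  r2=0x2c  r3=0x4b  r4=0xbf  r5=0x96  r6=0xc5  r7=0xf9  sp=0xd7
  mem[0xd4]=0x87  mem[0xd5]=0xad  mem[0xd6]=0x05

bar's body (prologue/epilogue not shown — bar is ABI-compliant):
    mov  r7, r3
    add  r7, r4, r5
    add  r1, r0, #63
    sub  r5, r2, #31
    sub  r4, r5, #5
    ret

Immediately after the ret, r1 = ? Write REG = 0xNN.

REG = 0xaa

prologue: push r5 -> mem[0xd6]=0x96, sp=0xd6
body[0] mov  r7, r3 -> r7=0x4b
body[1] add  r7, r4, r5 -> r7=0x55
body[2] add  r1, r0, #63 -> r1=0xaa
body[3] sub  r5, r2, #31 -> r5=0x0d
body[4] sub  r4, r5, #5 -> r4=0x08
epilogue: pop r5=0x96, sp=0xd7
r1 is caller-saved -> body value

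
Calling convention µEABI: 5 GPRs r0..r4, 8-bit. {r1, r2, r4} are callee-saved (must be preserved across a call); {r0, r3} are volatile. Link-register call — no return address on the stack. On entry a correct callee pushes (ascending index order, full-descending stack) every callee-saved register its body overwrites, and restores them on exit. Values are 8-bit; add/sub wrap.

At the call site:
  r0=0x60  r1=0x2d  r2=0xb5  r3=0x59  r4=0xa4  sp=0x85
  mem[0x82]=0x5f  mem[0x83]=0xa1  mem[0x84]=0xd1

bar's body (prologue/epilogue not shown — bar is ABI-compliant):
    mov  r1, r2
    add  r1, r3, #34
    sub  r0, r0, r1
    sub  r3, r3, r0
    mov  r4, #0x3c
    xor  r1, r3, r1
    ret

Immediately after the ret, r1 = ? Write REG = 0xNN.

prologue: push r1 -> mem[0x84]=0x2d, sp=0x84
prologue: push r4 -> mem[0x83]=0xa4, sp=0x83
body[0] mov  r1, r2 -> r1=0xb5
body[1] add  r1, r3, #34 -> r1=0x7b
body[2] sub  r0, r0, r1 -> r0=0xe5
body[3] sub  r3, r3, r0 -> r3=0x74
body[4] mov  r4, #0x3c -> r4=0x3c
body[5] xor  r1, r3, r1 -> r1=0x0f
epilogue: pop r4=0xa4, sp=0x84
epilogue: pop r1=0x2d, sp=0x85
r1 is callee-saved -> restored

REG = 0x2d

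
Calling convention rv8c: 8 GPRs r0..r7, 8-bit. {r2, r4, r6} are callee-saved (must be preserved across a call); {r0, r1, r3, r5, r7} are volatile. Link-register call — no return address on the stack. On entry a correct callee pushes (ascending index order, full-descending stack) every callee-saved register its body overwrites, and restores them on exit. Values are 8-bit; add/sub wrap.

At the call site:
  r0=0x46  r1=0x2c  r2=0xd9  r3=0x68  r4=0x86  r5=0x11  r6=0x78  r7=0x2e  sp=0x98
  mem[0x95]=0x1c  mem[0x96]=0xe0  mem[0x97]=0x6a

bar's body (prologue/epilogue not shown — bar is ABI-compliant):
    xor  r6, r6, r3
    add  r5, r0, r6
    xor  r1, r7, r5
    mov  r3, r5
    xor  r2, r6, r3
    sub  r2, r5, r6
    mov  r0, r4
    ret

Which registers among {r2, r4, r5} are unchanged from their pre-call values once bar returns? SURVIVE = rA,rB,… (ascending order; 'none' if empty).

prologue: push r2 -> mem[0x97]=0xd9, sp=0x97
prologue: push r6 -> mem[0x96]=0x78, sp=0x96
body[0] xor  r6, r6, r3 -> r6=0x10
body[1] add  r5, r0, r6 -> r5=0x56
body[2] xor  r1, r7, r5 -> r1=0x78
body[3] mov  r3, r5 -> r3=0x56
body[4] xor  r2, r6, r3 -> r2=0x46
body[5] sub  r2, r5, r6 -> r2=0x46
body[6] mov  r0, r4 -> r0=0x86
epilogue: pop r6=0x78, sp=0x97
epilogue: pop r2=0xd9, sp=0x98
r2: callee-saved, written=True
r4: callee-saved, written=False
r5: caller-saved, written=True

SURVIVE = r2,r4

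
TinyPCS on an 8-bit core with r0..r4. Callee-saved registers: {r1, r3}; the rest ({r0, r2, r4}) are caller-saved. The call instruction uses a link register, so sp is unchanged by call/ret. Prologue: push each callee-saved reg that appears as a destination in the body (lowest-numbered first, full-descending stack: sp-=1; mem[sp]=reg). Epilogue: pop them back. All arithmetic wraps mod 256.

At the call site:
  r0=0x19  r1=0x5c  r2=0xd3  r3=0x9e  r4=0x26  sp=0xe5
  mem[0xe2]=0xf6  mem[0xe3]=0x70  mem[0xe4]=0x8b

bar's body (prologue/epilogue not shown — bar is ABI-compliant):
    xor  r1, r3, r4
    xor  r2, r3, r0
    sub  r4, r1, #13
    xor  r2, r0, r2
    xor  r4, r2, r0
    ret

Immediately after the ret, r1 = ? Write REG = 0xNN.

prologue: push r1 -> mem[0xe4]=0x5c, sp=0xe4
body[0] xor  r1, r3, r4 -> r1=0xb8
body[1] xor  r2, r3, r0 -> r2=0x87
body[2] sub  r4, r1, #13 -> r4=0xab
body[3] xor  r2, r0, r2 -> r2=0x9e
body[4] xor  r4, r2, r0 -> r4=0x87
epilogue: pop r1=0x5c, sp=0xe5
r1 is callee-saved -> restored

REG = 0x5c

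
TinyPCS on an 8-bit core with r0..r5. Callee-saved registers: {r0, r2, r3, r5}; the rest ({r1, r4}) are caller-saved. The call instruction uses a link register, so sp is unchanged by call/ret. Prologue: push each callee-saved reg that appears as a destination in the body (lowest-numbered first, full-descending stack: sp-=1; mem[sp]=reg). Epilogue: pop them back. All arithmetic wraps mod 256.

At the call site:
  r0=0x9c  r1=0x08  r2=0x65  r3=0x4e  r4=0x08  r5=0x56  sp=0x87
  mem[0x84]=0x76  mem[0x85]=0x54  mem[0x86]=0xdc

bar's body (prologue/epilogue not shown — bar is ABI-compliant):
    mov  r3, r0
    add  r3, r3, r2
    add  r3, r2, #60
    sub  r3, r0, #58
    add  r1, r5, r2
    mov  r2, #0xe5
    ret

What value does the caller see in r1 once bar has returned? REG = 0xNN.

REG = 0xbb

prologue: push r2 -> mem[0x86]=0x65, sp=0x86
prologue: push r3 -> mem[0x85]=0x4e, sp=0x85
body[0] mov  r3, r0 -> r3=0x9c
body[1] add  r3, r3, r2 -> r3=0x01
body[2] add  r3, r2, #60 -> r3=0xa1
body[3] sub  r3, r0, #58 -> r3=0x62
body[4] add  r1, r5, r2 -> r1=0xbb
body[5] mov  r2, #0xe5 -> r2=0xe5
epilogue: pop r3=0x4e, sp=0x86
epilogue: pop r2=0x65, sp=0x87
r1 is caller-saved -> body value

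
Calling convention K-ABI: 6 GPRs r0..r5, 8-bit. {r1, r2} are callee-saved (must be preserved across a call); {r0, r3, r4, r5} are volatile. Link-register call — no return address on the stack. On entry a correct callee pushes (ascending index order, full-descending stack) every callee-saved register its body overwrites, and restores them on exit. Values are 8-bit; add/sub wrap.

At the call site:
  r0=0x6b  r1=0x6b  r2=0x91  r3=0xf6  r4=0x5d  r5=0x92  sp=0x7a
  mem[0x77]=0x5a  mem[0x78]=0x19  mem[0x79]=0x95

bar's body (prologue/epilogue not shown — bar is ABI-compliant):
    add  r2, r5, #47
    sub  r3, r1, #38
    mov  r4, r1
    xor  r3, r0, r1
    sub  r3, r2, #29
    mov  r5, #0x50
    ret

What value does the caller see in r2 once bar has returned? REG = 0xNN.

prologue: push r2 → mem[0x79]=0x91, sp=0x79
body[0] add  r2, r5, #47 → r2=0xc1
body[1] sub  r3, r1, #38 → r3=0x45
body[2] mov  r4, r1 → r4=0x6b
body[3] xor  r3, r0, r1 → r3=0x00
body[4] sub  r3, r2, #29 → r3=0xa4
body[5] mov  r5, #0x50 → r5=0x50
epilogue: pop r2=0x91, sp=0x7a
r2 is callee-saved → restored

REG = 0x91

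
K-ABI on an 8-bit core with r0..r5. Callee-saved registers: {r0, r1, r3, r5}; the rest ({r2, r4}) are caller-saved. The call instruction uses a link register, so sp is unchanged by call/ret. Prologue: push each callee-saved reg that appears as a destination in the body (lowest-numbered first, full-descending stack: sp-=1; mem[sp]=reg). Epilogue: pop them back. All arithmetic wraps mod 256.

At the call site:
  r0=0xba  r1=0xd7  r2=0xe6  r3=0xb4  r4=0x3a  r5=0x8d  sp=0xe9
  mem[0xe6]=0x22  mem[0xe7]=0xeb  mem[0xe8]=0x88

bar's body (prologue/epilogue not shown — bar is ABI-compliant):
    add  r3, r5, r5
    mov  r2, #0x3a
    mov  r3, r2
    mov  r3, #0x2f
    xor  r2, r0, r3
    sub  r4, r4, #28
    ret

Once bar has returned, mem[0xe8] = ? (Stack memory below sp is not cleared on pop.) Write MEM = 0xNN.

MEM = 0xb4

prologue: push r3 → mem[0xe8]=0xb4, sp=0xe8
body[0] add  r3, r5, r5 → r3=0x1a
body[1] mov  r2, #0x3a → r2=0x3a
body[2] mov  r3, r2 → r3=0x3a
body[3] mov  r3, #0x2f → r3=0x2f
body[4] xor  r2, r0, r3 → r2=0x95
body[5] sub  r4, r4, #28 → r4=0x1e
epilogue: pop r3=0xb4, sp=0xe9
prologue pushed ['r3'] at ['0xe8']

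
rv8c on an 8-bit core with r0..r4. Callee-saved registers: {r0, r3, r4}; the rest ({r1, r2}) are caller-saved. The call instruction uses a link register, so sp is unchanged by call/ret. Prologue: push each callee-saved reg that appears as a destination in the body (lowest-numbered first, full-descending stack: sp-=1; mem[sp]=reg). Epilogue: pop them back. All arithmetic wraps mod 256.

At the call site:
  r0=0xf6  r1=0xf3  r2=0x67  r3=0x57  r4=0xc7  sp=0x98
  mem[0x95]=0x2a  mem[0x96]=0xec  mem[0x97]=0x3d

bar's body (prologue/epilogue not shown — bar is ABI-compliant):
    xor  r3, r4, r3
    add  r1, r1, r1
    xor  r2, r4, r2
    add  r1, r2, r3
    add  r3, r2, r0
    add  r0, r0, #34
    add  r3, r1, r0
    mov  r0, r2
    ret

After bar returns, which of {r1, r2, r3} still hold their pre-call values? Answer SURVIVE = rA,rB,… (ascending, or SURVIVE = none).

SURVIVE = r3

prologue: push r0 → mem[0x97]=0xf6, sp=0x97
prologue: push r3 → mem[0x96]=0x57, sp=0x96
body[0] xor  r3, r4, r3 → r3=0x90
body[1] add  r1, r1, r1 → r1=0xe6
body[2] xor  r2, r4, r2 → r2=0xa0
body[3] add  r1, r2, r3 → r1=0x30
body[4] add  r3, r2, r0 → r3=0x96
body[5] add  r0, r0, #34 → r0=0x18
body[6] add  r3, r1, r0 → r3=0x48
body[7] mov  r0, r2 → r0=0xa0
epilogue: pop r3=0x57, sp=0x97
epilogue: pop r0=0xf6, sp=0x98
r1: caller-saved, written=True
r2: caller-saved, written=True
r3: callee-saved, written=True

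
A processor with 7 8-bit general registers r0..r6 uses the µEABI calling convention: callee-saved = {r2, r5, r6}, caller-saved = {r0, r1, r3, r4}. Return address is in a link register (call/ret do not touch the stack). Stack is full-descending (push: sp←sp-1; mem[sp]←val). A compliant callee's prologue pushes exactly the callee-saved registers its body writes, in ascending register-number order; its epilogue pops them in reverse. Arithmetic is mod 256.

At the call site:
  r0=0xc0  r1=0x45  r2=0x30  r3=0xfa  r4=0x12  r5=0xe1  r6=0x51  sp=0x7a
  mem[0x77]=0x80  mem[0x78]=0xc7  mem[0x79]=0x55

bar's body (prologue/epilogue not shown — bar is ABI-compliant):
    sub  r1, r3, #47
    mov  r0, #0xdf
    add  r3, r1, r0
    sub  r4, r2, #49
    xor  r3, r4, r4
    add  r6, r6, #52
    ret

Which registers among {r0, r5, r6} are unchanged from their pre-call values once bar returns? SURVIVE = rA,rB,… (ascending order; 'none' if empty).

prologue: push r6 -> mem[0x79]=0x51, sp=0x79
body[0] sub  r1, r3, #47 -> r1=0xcb
body[1] mov  r0, #0xdf -> r0=0xdf
body[2] add  r3, r1, r0 -> r3=0xaa
body[3] sub  r4, r2, #49 -> r4=0xff
body[4] xor  r3, r4, r4 -> r3=0x00
body[5] add  r6, r6, #52 -> r6=0x85
epilogue: pop r6=0x51, sp=0x7a
r0: caller-saved, written=True
r5: callee-saved, written=False
r6: callee-saved, written=True

SURVIVE = r5,r6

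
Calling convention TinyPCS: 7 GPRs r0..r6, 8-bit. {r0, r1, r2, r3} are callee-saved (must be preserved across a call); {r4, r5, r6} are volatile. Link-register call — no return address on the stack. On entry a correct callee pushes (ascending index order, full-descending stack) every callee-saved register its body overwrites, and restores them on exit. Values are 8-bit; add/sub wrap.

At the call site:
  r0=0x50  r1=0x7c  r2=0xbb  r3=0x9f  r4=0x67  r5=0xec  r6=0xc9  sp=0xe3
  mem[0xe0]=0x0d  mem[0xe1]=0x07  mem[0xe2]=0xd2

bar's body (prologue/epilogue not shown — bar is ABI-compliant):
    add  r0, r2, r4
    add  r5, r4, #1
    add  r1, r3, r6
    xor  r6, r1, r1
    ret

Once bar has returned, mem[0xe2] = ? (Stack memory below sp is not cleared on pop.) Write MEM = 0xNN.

prologue: push r0 -> mem[0xe2]=0x50, sp=0xe2
prologue: push r1 -> mem[0xe1]=0x7c, sp=0xe1
body[0] add  r0, r2, r4 -> r0=0x22
body[1] add  r5, r4, #1 -> r5=0x68
body[2] add  r1, r3, r6 -> r1=0x68
body[3] xor  r6, r1, r1 -> r6=0x00
epilogue: pop r1=0x7c, sp=0xe2
epilogue: pop r0=0x50, sp=0xe3
prologue pushed ['r0', 'r1'] at ['0xe2', '0xe1']

MEM = 0x50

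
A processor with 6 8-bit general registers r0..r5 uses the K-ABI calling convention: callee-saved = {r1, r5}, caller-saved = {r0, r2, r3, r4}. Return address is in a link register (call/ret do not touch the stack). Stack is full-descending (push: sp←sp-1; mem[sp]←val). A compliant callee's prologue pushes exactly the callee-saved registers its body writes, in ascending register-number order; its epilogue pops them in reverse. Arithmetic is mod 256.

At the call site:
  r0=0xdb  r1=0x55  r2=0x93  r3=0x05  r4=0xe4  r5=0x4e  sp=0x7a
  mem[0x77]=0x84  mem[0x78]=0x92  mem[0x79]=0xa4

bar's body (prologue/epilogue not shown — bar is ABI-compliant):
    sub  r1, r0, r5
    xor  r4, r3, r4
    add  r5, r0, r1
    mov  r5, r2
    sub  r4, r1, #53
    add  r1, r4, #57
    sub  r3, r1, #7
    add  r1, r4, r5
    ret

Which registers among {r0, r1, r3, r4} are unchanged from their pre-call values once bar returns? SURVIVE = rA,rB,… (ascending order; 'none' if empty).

SURVIVE = r0,r1

prologue: push r1 → mem[0x79]=0x55, sp=0x79
prologue: push r5 → mem[0x78]=0x4e, sp=0x78
body[0] sub  r1, r0, r5 → r1=0x8d
body[1] xor  r4, r3, r4 → r4=0xe1
body[2] add  r5, r0, r1 → r5=0x68
body[3] mov  r5, r2 → r5=0x93
body[4] sub  r4, r1, #53 → r4=0x58
body[5] add  r1, r4, #57 → r1=0x91
body[6] sub  r3, r1, #7 → r3=0x8a
body[7] add  r1, r4, r5 → r1=0xeb
epilogue: pop r5=0x4e, sp=0x79
epilogue: pop r1=0x55, sp=0x7a
r0: caller-saved, written=False
r1: callee-saved, written=True
r3: caller-saved, written=True
r4: caller-saved, written=True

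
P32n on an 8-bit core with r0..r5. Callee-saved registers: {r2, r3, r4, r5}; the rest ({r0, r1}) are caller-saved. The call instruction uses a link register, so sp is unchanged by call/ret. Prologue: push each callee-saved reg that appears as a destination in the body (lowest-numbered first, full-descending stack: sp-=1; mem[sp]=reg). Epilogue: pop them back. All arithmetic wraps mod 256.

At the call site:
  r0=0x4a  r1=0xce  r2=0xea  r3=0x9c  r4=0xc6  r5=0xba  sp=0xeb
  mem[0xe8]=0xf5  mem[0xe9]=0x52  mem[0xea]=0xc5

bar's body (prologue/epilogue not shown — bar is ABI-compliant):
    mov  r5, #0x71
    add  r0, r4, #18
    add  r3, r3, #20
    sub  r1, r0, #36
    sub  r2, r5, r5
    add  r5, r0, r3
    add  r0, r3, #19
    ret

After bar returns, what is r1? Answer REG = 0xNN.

prologue: push r2 → mem[0xea]=0xea, sp=0xea
prologue: push r3 → mem[0xe9]=0x9c, sp=0xe9
prologue: push r5 → mem[0xe8]=0xba, sp=0xe8
body[0] mov  r5, #0x71 → r5=0x71
body[1] add  r0, r4, #18 → r0=0xd8
body[2] add  r3, r3, #20 → r3=0xb0
body[3] sub  r1, r0, #36 → r1=0xb4
body[4] sub  r2, r5, r5 → r2=0x00
body[5] add  r5, r0, r3 → r5=0x88
body[6] add  r0, r3, #19 → r0=0xc3
epilogue: pop r5=0xba, sp=0xe9
epilogue: pop r3=0x9c, sp=0xea
epilogue: pop r2=0xea, sp=0xeb
r1 is caller-saved → body value

REG = 0xb4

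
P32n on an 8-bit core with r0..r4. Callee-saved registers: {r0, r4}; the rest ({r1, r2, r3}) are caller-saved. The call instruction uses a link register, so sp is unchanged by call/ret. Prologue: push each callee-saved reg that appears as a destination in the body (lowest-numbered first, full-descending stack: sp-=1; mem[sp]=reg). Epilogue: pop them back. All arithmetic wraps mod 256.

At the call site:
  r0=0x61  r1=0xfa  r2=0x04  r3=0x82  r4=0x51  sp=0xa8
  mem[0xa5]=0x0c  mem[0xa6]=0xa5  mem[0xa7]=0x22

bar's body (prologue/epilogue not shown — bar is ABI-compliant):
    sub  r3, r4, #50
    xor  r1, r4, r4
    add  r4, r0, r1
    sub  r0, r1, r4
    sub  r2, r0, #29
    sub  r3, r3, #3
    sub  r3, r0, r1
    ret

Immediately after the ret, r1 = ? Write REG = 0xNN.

REG = 0x00

prologue: push r0 -> mem[0xa7]=0x61, sp=0xa7
prologue: push r4 -> mem[0xa6]=0x51, sp=0xa6
body[0] sub  r3, r4, #50 -> r3=0x1f
body[1] xor  r1, r4, r4 -> r1=0x00
body[2] add  r4, r0, r1 -> r4=0x61
body[3] sub  r0, r1, r4 -> r0=0x9f
body[4] sub  r2, r0, #29 -> r2=0x82
body[5] sub  r3, r3, #3 -> r3=0x1c
body[6] sub  r3, r0, r1 -> r3=0x9f
epilogue: pop r4=0x51, sp=0xa7
epilogue: pop r0=0x61, sp=0xa8
r1 is caller-saved -> body value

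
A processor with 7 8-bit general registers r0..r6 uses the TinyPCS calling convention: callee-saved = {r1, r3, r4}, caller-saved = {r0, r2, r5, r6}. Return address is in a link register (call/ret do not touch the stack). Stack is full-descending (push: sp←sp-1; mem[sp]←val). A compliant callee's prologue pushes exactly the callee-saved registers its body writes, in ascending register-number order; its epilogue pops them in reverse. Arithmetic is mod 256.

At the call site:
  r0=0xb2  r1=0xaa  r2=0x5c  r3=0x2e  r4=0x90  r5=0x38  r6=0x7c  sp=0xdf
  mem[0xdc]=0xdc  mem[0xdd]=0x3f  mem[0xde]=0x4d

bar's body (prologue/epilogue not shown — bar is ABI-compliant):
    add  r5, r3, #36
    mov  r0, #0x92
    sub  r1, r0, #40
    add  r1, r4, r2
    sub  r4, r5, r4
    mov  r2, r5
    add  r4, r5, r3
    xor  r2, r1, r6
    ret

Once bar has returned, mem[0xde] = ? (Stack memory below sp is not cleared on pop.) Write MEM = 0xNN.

MEM = 0xaa

prologue: push r1 → mem[0xde]=0xaa, sp=0xde
prologue: push r4 → mem[0xdd]=0x90, sp=0xdd
body[0] add  r5, r3, #36 → r5=0x52
body[1] mov  r0, #0x92 → r0=0x92
body[2] sub  r1, r0, #40 → r1=0x6a
body[3] add  r1, r4, r2 → r1=0xec
body[4] sub  r4, r5, r4 → r4=0xc2
body[5] mov  r2, r5 → r2=0x52
body[6] add  r4, r5, r3 → r4=0x80
body[7] xor  r2, r1, r6 → r2=0x90
epilogue: pop r4=0x90, sp=0xde
epilogue: pop r1=0xaa, sp=0xdf
prologue pushed ['r1', 'r4'] at ['0xde', '0xdd']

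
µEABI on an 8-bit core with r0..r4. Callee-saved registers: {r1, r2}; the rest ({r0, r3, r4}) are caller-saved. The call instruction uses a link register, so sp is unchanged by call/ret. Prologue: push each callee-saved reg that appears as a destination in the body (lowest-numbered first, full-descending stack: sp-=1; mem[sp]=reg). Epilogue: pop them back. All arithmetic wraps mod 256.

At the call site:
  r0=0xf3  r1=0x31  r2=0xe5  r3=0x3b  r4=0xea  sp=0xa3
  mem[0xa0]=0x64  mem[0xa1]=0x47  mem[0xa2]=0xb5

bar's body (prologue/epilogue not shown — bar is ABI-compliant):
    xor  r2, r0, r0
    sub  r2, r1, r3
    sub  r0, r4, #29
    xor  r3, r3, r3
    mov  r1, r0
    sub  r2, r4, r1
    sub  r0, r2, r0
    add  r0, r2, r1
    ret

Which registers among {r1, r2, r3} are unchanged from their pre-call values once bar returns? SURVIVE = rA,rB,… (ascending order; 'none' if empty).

prologue: push r1 → mem[0xa2]=0x31, sp=0xa2
prologue: push r2 → mem[0xa1]=0xe5, sp=0xa1
body[0] xor  r2, r0, r0 → r2=0x00
body[1] sub  r2, r1, r3 → r2=0xf6
body[2] sub  r0, r4, #29 → r0=0xcd
body[3] xor  r3, r3, r3 → r3=0x00
body[4] mov  r1, r0 → r1=0xcd
body[5] sub  r2, r4, r1 → r2=0x1d
body[6] sub  r0, r2, r0 → r0=0x50
body[7] add  r0, r2, r1 → r0=0xea
epilogue: pop r2=0xe5, sp=0xa2
epilogue: pop r1=0x31, sp=0xa3
r1: callee-saved, written=True
r2: callee-saved, written=True
r3: caller-saved, written=True

SURVIVE = r1,r2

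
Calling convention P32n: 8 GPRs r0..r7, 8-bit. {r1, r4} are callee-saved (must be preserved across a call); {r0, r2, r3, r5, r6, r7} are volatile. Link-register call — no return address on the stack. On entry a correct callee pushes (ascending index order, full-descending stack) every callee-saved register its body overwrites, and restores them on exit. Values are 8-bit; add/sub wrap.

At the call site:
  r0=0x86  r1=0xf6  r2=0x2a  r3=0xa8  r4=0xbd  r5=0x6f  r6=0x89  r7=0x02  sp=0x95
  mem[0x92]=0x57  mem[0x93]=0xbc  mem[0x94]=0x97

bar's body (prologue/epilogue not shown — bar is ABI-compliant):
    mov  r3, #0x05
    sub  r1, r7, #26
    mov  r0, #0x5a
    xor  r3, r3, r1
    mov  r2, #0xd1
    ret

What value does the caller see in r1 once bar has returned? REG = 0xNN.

REG = 0xf6

prologue: push r1 -> mem[0x94]=0xf6, sp=0x94
body[0] mov  r3, #0x05 -> r3=0x05
body[1] sub  r1, r7, #26 -> r1=0xe8
body[2] mov  r0, #0x5a -> r0=0x5a
body[3] xor  r3, r3, r1 -> r3=0xed
body[4] mov  r2, #0xd1 -> r2=0xd1
epilogue: pop r1=0xf6, sp=0x95
r1 is callee-saved -> restored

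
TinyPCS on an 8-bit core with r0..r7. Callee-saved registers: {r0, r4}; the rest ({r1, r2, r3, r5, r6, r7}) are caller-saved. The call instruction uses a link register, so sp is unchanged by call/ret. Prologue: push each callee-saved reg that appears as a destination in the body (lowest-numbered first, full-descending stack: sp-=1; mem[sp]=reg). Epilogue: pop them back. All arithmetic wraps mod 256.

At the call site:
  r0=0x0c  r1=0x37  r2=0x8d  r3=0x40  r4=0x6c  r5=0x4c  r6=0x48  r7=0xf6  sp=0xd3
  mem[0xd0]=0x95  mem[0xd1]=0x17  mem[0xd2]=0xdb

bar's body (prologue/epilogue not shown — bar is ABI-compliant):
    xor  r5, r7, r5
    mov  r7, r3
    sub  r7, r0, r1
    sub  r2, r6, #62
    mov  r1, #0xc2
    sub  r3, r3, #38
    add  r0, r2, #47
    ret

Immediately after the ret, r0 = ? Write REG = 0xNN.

prologue: push r0 → mem[0xd2]=0x0c, sp=0xd2
body[0] xor  r5, r7, r5 → r5=0xba
body[1] mov  r7, r3 → r7=0x40
body[2] sub  r7, r0, r1 → r7=0xd5
body[3] sub  r2, r6, #62 → r2=0x0a
body[4] mov  r1, #0xc2 → r1=0xc2
body[5] sub  r3, r3, #38 → r3=0x1a
body[6] add  r0, r2, #47 → r0=0x39
epilogue: pop r0=0x0c, sp=0xd3
r0 is callee-saved → restored

REG = 0x0c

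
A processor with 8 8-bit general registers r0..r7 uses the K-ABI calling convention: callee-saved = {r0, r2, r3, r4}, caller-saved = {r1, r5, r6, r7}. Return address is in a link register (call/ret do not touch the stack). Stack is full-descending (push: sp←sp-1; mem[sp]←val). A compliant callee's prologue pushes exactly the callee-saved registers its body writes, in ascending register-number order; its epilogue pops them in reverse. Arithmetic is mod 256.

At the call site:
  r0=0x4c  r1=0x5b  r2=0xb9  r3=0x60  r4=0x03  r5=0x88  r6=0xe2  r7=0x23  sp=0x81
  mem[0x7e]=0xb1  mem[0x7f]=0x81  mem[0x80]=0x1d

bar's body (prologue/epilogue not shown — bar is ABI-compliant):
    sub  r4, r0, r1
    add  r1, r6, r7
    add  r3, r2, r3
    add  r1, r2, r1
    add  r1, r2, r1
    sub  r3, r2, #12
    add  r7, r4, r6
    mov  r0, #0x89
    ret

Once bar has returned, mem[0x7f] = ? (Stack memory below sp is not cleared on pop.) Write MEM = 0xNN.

MEM = 0x60

prologue: push r0 → mem[0x80]=0x4c, sp=0x80
prologue: push r3 → mem[0x7f]=0x60, sp=0x7f
prologue: push r4 → mem[0x7e]=0x03, sp=0x7e
body[0] sub  r4, r0, r1 → r4=0xf1
body[1] add  r1, r6, r7 → r1=0x05
body[2] add  r3, r2, r3 → r3=0x19
body[3] add  r1, r2, r1 → r1=0xbe
body[4] add  r1, r2, r1 → r1=0x77
body[5] sub  r3, r2, #12 → r3=0xad
body[6] add  r7, r4, r6 → r7=0xd3
body[7] mov  r0, #0x89 → r0=0x89
epilogue: pop r4=0x03, sp=0x7f
epilogue: pop r3=0x60, sp=0x80
epilogue: pop r0=0x4c, sp=0x81
prologue pushed ['r0', 'r3', 'r4'] at ['0x80', '0x7f', '0x7e']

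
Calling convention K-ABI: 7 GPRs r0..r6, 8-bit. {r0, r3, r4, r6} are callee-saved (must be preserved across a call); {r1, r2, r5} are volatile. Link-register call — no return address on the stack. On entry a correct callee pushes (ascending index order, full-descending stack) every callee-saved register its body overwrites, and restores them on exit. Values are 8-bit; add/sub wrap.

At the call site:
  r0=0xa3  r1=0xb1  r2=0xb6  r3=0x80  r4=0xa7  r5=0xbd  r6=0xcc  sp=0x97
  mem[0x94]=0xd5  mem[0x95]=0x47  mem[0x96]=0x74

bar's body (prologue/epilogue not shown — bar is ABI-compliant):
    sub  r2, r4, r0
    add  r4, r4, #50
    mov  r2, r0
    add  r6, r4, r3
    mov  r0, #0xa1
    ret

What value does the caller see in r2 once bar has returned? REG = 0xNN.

prologue: push r0 -> mem[0x96]=0xa3, sp=0x96
prologue: push r4 -> mem[0x95]=0xa7, sp=0x95
prologue: push r6 -> mem[0x94]=0xcc, sp=0x94
body[0] sub  r2, r4, r0 -> r2=0x04
body[1] add  r4, r4, #50 -> r4=0xd9
body[2] mov  r2, r0 -> r2=0xa3
body[3] add  r6, r4, r3 -> r6=0x59
body[4] mov  r0, #0xa1 -> r0=0xa1
epilogue: pop r6=0xcc, sp=0x95
epilogue: pop r4=0xa7, sp=0x96
epilogue: pop r0=0xa3, sp=0x97
r2 is caller-saved -> body value

REG = 0xa3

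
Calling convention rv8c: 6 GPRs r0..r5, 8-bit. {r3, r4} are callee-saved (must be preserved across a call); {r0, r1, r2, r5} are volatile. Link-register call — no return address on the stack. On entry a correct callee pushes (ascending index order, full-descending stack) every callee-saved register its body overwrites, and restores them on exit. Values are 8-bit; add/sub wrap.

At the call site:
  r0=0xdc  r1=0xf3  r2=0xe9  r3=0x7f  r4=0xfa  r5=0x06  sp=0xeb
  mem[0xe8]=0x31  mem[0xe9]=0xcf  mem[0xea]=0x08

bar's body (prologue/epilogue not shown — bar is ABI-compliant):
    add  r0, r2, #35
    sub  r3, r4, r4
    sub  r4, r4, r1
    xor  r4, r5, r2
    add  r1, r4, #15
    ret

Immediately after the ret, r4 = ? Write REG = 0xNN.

REG = 0xfa

prologue: push r3 → mem[0xea]=0x7f, sp=0xea
prologue: push r4 → mem[0xe9]=0xfa, sp=0xe9
body[0] add  r0, r2, #35 → r0=0x0c
body[1] sub  r3, r4, r4 → r3=0x00
body[2] sub  r4, r4, r1 → r4=0x07
body[3] xor  r4, r5, r2 → r4=0xef
body[4] add  r1, r4, #15 → r1=0xfe
epilogue: pop r4=0xfa, sp=0xea
epilogue: pop r3=0x7f, sp=0xeb
r4 is callee-saved → restored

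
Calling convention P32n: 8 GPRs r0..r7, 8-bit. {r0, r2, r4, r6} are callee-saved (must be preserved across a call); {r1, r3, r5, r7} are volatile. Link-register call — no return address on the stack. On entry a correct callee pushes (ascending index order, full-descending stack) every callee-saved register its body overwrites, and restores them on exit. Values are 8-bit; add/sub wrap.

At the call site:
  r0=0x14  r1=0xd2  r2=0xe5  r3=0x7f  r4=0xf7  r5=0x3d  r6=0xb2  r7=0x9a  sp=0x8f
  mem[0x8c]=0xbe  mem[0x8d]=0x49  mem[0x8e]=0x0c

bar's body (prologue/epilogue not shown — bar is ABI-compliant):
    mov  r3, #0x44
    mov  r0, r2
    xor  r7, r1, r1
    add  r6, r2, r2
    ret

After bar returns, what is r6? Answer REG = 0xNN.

REG = 0xb2

prologue: push r0 -> mem[0x8e]=0x14, sp=0x8e
prologue: push r6 -> mem[0x8d]=0xb2, sp=0x8d
body[0] mov  r3, #0x44 -> r3=0x44
body[1] mov  r0, r2 -> r0=0xe5
body[2] xor  r7, r1, r1 -> r7=0x00
body[3] add  r6, r2, r2 -> r6=0xca
epilogue: pop r6=0xb2, sp=0x8e
epilogue: pop r0=0x14, sp=0x8f
r6 is callee-saved -> restored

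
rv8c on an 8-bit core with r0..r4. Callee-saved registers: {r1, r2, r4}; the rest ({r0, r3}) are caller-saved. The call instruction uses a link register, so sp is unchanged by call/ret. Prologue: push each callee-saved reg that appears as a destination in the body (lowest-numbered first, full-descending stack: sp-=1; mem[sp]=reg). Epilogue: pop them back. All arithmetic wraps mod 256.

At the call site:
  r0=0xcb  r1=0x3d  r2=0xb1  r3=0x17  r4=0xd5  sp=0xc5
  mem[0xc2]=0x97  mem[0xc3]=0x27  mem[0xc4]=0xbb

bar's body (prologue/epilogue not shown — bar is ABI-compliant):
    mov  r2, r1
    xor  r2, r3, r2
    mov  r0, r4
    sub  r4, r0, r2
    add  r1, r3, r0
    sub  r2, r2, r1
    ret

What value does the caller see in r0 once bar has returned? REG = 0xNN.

prologue: push r1 -> mem[0xc4]=0x3d, sp=0xc4
prologue: push r2 -> mem[0xc3]=0xb1, sp=0xc3
prologue: push r4 -> mem[0xc2]=0xd5, sp=0xc2
body[0] mov  r2, r1 -> r2=0x3d
body[1] xor  r2, r3, r2 -> r2=0x2a
body[2] mov  r0, r4 -> r0=0xd5
body[3] sub  r4, r0, r2 -> r4=0xab
body[4] add  r1, r3, r0 -> r1=0xec
body[5] sub  r2, r2, r1 -> r2=0x3e
epilogue: pop r4=0xd5, sp=0xc3
epilogue: pop r2=0xb1, sp=0xc4
epilogue: pop r1=0x3d, sp=0xc5
r0 is caller-saved -> body value

REG = 0xd5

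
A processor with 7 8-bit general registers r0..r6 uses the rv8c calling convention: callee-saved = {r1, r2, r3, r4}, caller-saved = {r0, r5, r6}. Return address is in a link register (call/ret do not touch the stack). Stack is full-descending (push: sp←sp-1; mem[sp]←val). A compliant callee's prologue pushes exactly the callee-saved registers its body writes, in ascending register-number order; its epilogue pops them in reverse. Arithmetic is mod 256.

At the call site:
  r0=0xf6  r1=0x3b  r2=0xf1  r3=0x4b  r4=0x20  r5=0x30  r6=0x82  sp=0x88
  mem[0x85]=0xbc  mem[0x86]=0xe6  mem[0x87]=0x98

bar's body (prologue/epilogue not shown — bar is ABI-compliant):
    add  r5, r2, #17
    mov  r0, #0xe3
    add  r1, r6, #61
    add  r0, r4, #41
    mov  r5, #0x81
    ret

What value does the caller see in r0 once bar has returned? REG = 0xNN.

prologue: push r1 → mem[0x87]=0x3b, sp=0x87
body[0] add  r5, r2, #17 → r5=0x02
body[1] mov  r0, #0xe3 → r0=0xe3
body[2] add  r1, r6, #61 → r1=0xbf
body[3] add  r0, r4, #41 → r0=0x49
body[4] mov  r5, #0x81 → r5=0x81
epilogue: pop r1=0x3b, sp=0x88
r0 is caller-saved → body value

REG = 0x49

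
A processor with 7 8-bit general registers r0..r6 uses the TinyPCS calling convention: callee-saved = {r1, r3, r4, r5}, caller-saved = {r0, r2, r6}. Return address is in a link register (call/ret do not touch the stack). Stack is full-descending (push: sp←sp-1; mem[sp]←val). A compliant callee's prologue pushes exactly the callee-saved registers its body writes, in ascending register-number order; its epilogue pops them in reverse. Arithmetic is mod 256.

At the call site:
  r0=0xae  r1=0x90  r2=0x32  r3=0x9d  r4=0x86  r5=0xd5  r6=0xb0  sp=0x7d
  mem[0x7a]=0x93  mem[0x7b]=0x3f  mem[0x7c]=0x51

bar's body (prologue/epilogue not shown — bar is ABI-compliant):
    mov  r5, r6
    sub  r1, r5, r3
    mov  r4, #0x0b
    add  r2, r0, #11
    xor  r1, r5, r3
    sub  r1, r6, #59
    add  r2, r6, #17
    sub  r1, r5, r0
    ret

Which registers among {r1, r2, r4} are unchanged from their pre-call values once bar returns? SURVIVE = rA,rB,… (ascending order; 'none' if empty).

SURVIVE = r1,r4

prologue: push r1 → mem[0x7c]=0x90, sp=0x7c
prologue: push r4 → mem[0x7b]=0x86, sp=0x7b
prologue: push r5 → mem[0x7a]=0xd5, sp=0x7a
body[0] mov  r5, r6 → r5=0xb0
body[1] sub  r1, r5, r3 → r1=0x13
body[2] mov  r4, #0x0b → r4=0x0b
body[3] add  r2, r0, #11 → r2=0xb9
body[4] xor  r1, r5, r3 → r1=0x2d
body[5] sub  r1, r6, #59 → r1=0x75
body[6] add  r2, r6, #17 → r2=0xc1
body[7] sub  r1, r5, r0 → r1=0x02
epilogue: pop r5=0xd5, sp=0x7b
epilogue: pop r4=0x86, sp=0x7c
epilogue: pop r1=0x90, sp=0x7d
r1: callee-saved, written=True
r2: caller-saved, written=True
r4: callee-saved, written=True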